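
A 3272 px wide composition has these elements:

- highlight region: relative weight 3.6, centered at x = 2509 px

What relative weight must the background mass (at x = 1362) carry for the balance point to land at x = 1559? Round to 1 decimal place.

The single fixed element contributes weight 3.6, moment 3.6·2509 = 9032.4.
For the centroid to hit 1559: (9032.4 + w·1362) / (3.6 + w) = 1559.
Solving: w = (1559·3.6 − 9032.4) / (1362 − 1559) = -3420.0 / -197 ≈ 17.36.

w ≈ 17.4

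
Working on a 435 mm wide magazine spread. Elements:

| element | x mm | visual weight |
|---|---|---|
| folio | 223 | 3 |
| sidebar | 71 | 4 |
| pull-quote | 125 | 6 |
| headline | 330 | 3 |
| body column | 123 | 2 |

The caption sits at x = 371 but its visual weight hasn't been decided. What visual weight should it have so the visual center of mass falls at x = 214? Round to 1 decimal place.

Known weights sum to 3 + 4 + 6 + 3 + 2 = 18; their moment is 3·223 + 4·71 + 6·125 + 3·330 + 2·123 = 2939.
Set Σw·x/Σw = 214: (2939 + 371w) = 214·(18 + w).
Solving: w = (214·18 − 2939) / (371 − 214) = 913 / 157 ≈ 5.82.

w ≈ 5.8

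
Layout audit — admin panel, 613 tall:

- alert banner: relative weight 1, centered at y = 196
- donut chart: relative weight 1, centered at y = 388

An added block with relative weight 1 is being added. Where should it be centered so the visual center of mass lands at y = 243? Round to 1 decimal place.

With the added block, Σw becomes 1 + 1 + 1 = 3.
y: need Σw·y = 3·243 = 729. Existing = 1·196 + 1·388 = 584. Remainder 145 / 1 ≈ 145.00.

y ≈ 145.0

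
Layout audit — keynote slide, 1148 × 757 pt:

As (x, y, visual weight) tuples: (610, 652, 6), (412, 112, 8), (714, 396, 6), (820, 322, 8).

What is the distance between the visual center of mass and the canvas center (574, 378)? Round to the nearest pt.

Weights sum to 6 + 8 + 6 + 8 = 28.
x: (6·610 + 8·412 + 6·714 + 8·820) / 28 = 17800 / 28 ≈ 635.71
y: (6·652 + 8·112 + 6·396 + 8·322) / 28 = 9760 / 28 ≈ 348.57
Relative to (574, 378): Δ = (61.71, -29.43); |Δ| = √(61.71² + -29.43²) ≈ 68.37.

≈ 68 pt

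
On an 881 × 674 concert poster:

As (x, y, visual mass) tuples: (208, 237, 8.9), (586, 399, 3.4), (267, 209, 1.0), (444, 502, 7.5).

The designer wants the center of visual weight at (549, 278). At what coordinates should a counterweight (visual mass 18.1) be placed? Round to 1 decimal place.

(768.8, 186.4)

After adding the counterweight, total weight = 8.9 + 3.4 + 1.0 + 7.5 + 18.1 = 38.9.
x: target moment 38.9×549 = 21356.1; current 8.9·208 + 3.4·586 + 1.0·267 + 7.5·444 = 7440.6; the counterweight supplies 13915.5, so x = 13915.5/18.1 ≈ 768.81.
y: target moment 38.9×278 = 10814.2; current 8.9·237 + 3.4·399 + 1.0·209 + 7.5·502 = 7439.9; the counterweight supplies 3374.3, so y = 3374.3/18.1 ≈ 186.43.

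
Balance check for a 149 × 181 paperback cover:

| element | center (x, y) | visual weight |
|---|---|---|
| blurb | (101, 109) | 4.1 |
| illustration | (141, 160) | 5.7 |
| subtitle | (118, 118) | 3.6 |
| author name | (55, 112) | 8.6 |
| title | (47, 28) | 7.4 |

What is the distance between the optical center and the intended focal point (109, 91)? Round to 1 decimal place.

Weights sum to 4.1 + 5.7 + 3.6 + 8.6 + 7.4 = 29.4.
x-moment: 4.1·101 + 5.7·141 + 3.6·118 + 8.6·55 + 7.4·47 = 2463.4; centroid 2463.4/29.4 ≈ 83.79.
y-moment: 4.1·109 + 5.7·160 + 3.6·118 + 8.6·112 + 7.4·28 = 2954.1; centroid 2954.1/29.4 ≈ 100.48.
Offset from (109, 91): Δx ≈ -25.21, Δy ≈ 9.48; distance = √(Δx² + Δy²) ≈ 26.93.

≈ 26.9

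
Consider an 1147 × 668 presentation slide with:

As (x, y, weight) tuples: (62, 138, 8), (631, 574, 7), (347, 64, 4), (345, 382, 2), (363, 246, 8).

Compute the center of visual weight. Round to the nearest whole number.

Weights sum to 8 + 7 + 4 + 2 + 8 = 29.
x-moment: 8·62 + 7·631 + 4·347 + 2·345 + 8·363 = 9895; centroid 9895/29 ≈ 341.21.
y-moment: 8·138 + 7·574 + 4·64 + 2·382 + 8·246 = 8110; centroid 8110/29 ≈ 279.66.

(341, 280)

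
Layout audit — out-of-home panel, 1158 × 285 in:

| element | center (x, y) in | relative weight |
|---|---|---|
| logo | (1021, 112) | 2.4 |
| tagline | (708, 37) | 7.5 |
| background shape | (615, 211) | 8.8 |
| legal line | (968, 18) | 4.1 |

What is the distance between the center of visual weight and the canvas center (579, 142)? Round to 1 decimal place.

≈ 176.0 in

Total weight = 2.4 + 7.5 + 8.8 + 4.1 = 22.8.
x-moment: 2.4·1021 + 7.5·708 + 8.8·615 + 4.1·968 = 17141.2; centroid 17141.2/22.8 ≈ 751.81.
y-moment: 2.4·112 + 7.5·37 + 8.8·211 + 4.1·18 = 2476.9; centroid 2476.9/22.8 ≈ 108.64.
Relative to (579, 142): Δ = (172.81, -33.36); |Δ| = √(172.81² + -33.36²) ≈ 176.00.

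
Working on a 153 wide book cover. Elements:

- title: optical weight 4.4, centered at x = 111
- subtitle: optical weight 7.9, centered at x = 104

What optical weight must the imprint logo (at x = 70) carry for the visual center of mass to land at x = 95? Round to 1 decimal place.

w ≈ 5.7

Known weights sum to 4.4 + 7.9 = 12.3; their moment is 4.4·111 + 7.9·104 = 1310.0.
For the centroid to hit 95: (1310.0 + w·70) / (12.3 + w) = 95.
So w = (95·12.3 − 1310.0)/(70 − 95) = -141.5/-25 ≈ 5.66.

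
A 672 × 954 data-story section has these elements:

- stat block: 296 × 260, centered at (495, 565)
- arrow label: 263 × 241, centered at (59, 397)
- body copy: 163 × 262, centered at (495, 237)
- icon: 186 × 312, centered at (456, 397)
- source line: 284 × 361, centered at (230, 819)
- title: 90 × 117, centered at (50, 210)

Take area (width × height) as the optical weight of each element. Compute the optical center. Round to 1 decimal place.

Areas → weights: stat block 296·260 = 76960, arrow label 263·241 = 63383, body copy 163·262 = 42706, icon 186·312 = 58032, source line 284·361 = 102524, title 90·117 = 10530; Σw = 354135.
x: moment 113543879 / weight 354135 ≈ 320.62
Σw·y = 187983933; ȳ = 187983933/354135 ≈ 530.83.

(320.6, 530.8)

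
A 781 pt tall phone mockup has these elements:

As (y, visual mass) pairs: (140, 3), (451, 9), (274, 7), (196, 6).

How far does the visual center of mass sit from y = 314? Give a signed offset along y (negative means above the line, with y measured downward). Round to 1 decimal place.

≈ -11.1 pt

Total weight = 3 + 9 + 7 + 6 = 25.
y: (3·140 + 9·451 + 7·274 + 6·196) / 25 = 7573 / 25 ≈ 302.92
Difference: 302.92 − 314 ≈ -11.08.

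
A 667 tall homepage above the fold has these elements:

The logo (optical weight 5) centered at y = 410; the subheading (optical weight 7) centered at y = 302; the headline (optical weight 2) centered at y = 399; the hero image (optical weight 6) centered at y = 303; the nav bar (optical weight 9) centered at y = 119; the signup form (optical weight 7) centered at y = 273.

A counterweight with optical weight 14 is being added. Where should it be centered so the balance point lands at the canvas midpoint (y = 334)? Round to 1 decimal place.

With the counterweight, Σw becomes 5 + 7 + 2 + 6 + 9 + 7 + 14 = 50.
y: need Σw·y = 50·334 = 16700. Existing = 5·410 + 7·302 + 2·399 + 6·303 + 9·119 + 7·273 = 9762. Remainder 6938 / 14 ≈ 495.57.

y ≈ 495.6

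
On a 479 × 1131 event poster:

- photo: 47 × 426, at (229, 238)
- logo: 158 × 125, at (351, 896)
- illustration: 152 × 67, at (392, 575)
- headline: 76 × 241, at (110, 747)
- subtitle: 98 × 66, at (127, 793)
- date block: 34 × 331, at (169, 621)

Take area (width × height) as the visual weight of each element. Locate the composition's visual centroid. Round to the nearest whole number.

(235, 629)

Areas → weights: photo 47·426 = 20022, logo 158·125 = 19750, illustration 152·67 = 10184, headline 76·241 = 18316, subtitle 98·66 = 6468, date block 34·331 = 11254; Σw = 85994.
x: moment 20247538 / weight 85994 ≈ 235.45
y: moment 54116946 / weight 85994 ≈ 629.31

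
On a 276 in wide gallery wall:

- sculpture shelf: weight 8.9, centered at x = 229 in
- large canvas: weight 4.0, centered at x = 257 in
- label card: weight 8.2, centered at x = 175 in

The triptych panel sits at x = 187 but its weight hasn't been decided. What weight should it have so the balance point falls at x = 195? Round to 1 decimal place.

Existing Σw = 21.1 (8.9 + 4.0 + 8.2); existing moment 8.9·229 + 4.0·257 + 8.2·175 = 4501.1.
For the centroid to hit 195: (4501.1 + w·187) / (21.1 + w) = 195.
So w = (195·21.1 − 4501.1)/(187 − 195) = -386.6/-8 ≈ 48.33.

w ≈ 48.3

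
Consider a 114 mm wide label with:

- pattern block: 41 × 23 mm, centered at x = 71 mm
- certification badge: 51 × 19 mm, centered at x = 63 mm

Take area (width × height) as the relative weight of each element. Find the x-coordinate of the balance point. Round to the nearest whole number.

x ≈ 67

Areas: pattern block 41·23 = 943, certification badge 51·19 = 969. Total weight = 1912.
x: (943·71 + 969·63) / 1912 = 128000 / 1912 ≈ 66.95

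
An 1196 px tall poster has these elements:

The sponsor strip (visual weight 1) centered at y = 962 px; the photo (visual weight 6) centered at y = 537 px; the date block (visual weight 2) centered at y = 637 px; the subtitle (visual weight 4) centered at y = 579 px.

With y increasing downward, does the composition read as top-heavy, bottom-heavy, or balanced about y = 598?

Weights sum to 1 + 6 + 2 + 4 = 13.
y-moment: 1·962 + 6·537 + 2·637 + 4·579 = 7774; centroid 7774/13 ≈ 598.00.
That equals the midline 598 — balanced.

balanced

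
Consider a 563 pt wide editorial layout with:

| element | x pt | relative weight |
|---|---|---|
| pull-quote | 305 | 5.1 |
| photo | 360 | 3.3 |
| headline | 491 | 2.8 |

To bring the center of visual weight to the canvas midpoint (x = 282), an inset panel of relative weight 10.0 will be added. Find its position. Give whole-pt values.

New total weight: (5.1 + 3.3 + 2.8) + 10.0 = 21.2.
Along x: (4118.3 + 10.0·x) / 21.2 = 282 (existing moment 5.1·305 + 3.3·360 + 2.8·491 = 4118.3) ⇒ x = (5978.4 − 4118.3) / 10.0 ≈ 186.01.

x ≈ 186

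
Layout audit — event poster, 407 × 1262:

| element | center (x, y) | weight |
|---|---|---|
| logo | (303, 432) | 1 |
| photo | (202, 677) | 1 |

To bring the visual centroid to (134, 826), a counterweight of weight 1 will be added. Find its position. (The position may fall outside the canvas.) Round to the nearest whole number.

(-103, 1369)

New total weight: (1 + 1) + 1 = 3.
Along x: (505 + 1·x) / 3 = 134 (existing moment 1·303 + 1·202 = 505) ⇒ x = (402 − 505) / 1 ≈ -103.00.
Along y: (1109 + 1·y) / 3 = 826 (existing moment 1·432 + 1·677 = 1109) ⇒ y = (2478 − 1109) / 1 ≈ 1369.00.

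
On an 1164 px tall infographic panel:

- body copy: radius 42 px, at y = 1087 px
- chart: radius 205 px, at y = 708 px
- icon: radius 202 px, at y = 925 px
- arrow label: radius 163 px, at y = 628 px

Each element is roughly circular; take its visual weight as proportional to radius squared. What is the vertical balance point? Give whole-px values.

Weights ∝ r²: body copy 42² = 1764, chart 205² = 42025, icon 202² = 40804, arrow label 163² = 26569; Σw = 111162.
Σw·y = 1764·1087 + 42025·708 + 40804·925 + 26569·628 = 86100200, so ȳ = 86100200/111162 ≈ 774.55.

y ≈ 775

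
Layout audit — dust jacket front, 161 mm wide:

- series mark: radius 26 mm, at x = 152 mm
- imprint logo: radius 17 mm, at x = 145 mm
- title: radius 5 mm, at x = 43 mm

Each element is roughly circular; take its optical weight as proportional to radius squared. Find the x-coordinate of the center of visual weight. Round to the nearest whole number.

x ≈ 147

Weights ∝ r²: series mark 26² = 676, imprint logo 17² = 289, title 5² = 25; Σw = 990.
x-moment: 676·152 + 289·145 + 25·43 = 145732; centroid 145732/990 ≈ 147.20.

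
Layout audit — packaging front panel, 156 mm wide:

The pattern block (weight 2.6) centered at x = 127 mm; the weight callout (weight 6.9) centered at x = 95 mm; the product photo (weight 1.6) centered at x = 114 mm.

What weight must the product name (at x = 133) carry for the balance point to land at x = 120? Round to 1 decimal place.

w ≈ 12.6

Fixed elements: Σw = 2.6 + 6.9 + 1.6 = 11.1, Σw·x = 2.6·127 + 6.9·95 + 1.6·114 = 1168.1.
Set Σw·x/Σw = 120: (1168.1 + 133w) = 120·(11.1 + w).
Solving: w = (120·11.1 − 1168.1) / (133 − 120) = 163.9 / 13 ≈ 12.61.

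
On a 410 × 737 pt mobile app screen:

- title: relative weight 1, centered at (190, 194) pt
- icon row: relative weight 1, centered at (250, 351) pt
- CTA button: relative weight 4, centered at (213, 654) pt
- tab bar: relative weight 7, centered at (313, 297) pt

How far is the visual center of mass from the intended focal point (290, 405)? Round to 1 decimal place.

≈ 22.2 pt

Total weight = 1 + 1 + 4 + 7 = 13.
x-moment: 1·190 + 1·250 + 4·213 + 7·313 = 3483; centroid 3483/13 ≈ 267.92.
y-moment: 1·194 + 1·351 + 4·654 + 7·297 = 5240; centroid 5240/13 ≈ 403.08.
Offset from (290, 405): Δx ≈ -22.08, Δy ≈ -1.92; distance = √(Δx² + Δy²) ≈ 22.16.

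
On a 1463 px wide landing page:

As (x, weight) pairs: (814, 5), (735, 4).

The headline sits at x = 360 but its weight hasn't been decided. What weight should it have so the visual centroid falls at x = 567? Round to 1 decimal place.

Fixed elements: Σw = 5 + 4 = 9, Σw·x = 5·814 + 4·735 = 7010.
For the centroid to hit 567: (7010 + w·360) / (9 + w) = 567.
Rearranging, w·(360 − 567) = 567·9 − 7010 = -1907, so w ≈ -1907/-207 = 9.21.

w ≈ 9.2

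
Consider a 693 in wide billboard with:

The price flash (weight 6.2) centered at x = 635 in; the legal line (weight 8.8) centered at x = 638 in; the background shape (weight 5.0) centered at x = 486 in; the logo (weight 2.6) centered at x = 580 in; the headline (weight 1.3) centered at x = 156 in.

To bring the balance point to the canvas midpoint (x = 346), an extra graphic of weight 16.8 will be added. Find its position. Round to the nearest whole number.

x ≈ 23

After adding the extra graphic, total weight = 6.2 + 8.8 + 5.0 + 2.6 + 1.3 + 16.8 = 40.7.
Along x: (13692.2 + 16.8·x) / 40.7 = 346 (existing moment 6.2·635 + 8.8·638 + 5.0·486 + 2.6·580 + 1.3·156 = 13692.2) ⇒ x = (14082.2 − 13692.2) / 16.8 ≈ 23.21.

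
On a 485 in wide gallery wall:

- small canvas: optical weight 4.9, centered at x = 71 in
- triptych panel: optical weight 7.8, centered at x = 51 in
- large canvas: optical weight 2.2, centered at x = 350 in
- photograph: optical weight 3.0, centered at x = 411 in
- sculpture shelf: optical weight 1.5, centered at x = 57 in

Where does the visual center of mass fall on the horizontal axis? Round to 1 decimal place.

Total weight = 4.9 + 7.8 + 2.2 + 3.0 + 1.5 = 19.4.
Σw·x = 4.9·71 + 7.8·51 + 2.2·350 + 3.0·411 + 1.5·57 = 2834.2, so x̄ = 2834.2/19.4 ≈ 146.09.

x ≈ 146.1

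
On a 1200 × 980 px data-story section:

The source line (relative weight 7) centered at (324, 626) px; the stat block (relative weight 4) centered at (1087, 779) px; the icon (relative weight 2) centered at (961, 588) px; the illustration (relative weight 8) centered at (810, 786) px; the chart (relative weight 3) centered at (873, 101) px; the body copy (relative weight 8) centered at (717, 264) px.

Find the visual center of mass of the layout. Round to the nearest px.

Σw = 7 + 4 + 2 + 8 + 3 + 8 = 32.
x-moment: 7·324 + 4·1087 + 2·961 + 8·810 + 3·873 + 8·717 = 23373; centroid 23373/32 ≈ 730.41.
y-moment: 7·626 + 4·779 + 2·588 + 8·786 + 3·101 + 8·264 = 17377; centroid 17377/32 ≈ 543.03.

(730, 543)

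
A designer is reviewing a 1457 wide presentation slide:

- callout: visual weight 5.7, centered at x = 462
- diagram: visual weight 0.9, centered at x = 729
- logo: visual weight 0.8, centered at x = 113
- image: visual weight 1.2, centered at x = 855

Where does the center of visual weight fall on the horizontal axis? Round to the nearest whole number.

Weights sum to 5.7 + 0.9 + 0.8 + 1.2 = 8.6.
Σw·x = 5.7·462 + 0.9·729 + 0.8·113 + 1.2·855 = 4405.9, so x̄ = 4405.9/8.6 ≈ 512.31.

x ≈ 512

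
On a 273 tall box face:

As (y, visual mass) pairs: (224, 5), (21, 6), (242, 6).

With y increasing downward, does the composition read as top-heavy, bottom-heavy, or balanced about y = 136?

Σw = 5 + 6 + 6 = 17.
y: (5·224 + 6·21 + 6·242) / 17 = 2698 / 17 ≈ 158.71
Since 158.7 is below (larger y than) 136, the composition reads bottom-heavy.

bottom-heavy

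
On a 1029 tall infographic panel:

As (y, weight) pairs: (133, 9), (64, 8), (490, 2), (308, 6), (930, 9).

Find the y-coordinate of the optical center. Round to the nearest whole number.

Total weight = 9 + 8 + 2 + 6 + 9 = 34.
y: (9·133 + 8·64 + 2·490 + 6·308 + 9·930) / 34 = 12907 / 34 ≈ 379.62

y ≈ 380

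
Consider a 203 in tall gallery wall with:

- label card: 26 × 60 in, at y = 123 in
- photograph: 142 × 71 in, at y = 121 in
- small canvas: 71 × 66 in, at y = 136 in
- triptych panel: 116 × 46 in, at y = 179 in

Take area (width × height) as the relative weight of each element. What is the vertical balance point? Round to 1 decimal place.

Taking area as weight: label card 26·60 = 1560, photograph 142·71 = 10082, small canvas 71·66 = 4686, triptych panel 116·46 = 5336. Sum 21664.
Σw·y = 1560·123 + 10082·121 + 4686·136 + 5336·179 = 3004242, so ȳ = 3004242/21664 ≈ 138.67.

y ≈ 138.7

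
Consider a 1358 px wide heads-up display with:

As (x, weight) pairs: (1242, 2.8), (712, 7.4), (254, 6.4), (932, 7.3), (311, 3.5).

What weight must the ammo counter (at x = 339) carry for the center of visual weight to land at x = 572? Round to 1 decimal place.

w ≈ 11.1

Known weights sum to 2.8 + 7.4 + 6.4 + 7.3 + 3.5 = 27.4; their moment is 2.8·1242 + 7.4·712 + 6.4·254 + 7.3·932 + 3.5·311 = 18264.1.
For the centroid to hit 572: (18264.1 + w·339) / (27.4 + w) = 572.
So w = (572·27.4 − 18264.1)/(339 − 572) = -2591.3/-233 ≈ 11.12.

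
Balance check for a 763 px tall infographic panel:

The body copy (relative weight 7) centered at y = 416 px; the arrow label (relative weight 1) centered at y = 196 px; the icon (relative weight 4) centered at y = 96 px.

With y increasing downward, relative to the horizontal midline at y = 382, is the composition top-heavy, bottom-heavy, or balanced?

top-heavy

Total weight = 7 + 1 + 4 = 12.
Σw·y = 7·416 + 1·196 + 4·96 = 3492, so ȳ = 3492/12 ≈ 291.00.
Since 291.0 is above (smaller y than) 382, the composition reads top-heavy.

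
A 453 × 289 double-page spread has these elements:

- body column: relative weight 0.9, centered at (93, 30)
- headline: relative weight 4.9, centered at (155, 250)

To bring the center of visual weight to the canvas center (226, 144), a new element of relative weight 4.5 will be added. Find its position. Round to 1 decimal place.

With the new element, Σw becomes 0.9 + 4.9 + 4.5 = 10.3.
x: target moment 10.3×226 = 2327.8; current 0.9·93 + 4.9·155 = 843.2; the new element supplies 1484.6, so x = 1484.6/4.5 ≈ 329.91.
y: target moment 10.3×144 = 1483.2; current 0.9·30 + 4.9·250 = 1252.0; the new element supplies 231.2, so y = 231.2/4.5 ≈ 51.38.

(329.9, 51.4)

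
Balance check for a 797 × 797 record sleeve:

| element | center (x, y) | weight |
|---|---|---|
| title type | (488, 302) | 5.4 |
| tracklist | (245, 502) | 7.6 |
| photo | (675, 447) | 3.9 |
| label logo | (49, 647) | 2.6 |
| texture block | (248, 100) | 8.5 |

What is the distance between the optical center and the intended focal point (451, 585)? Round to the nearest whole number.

≈ 265

Weights sum to 5.4 + 7.6 + 3.9 + 2.6 + 8.5 = 28.0.
Σw·x = 5.4·488 + 7.6·245 + 3.9·675 + 2.6·49 + 8.5·248 = 9365.1, so x̄ = 9365.1/28.0 ≈ 334.47.
Σw·y = 5.4·302 + 7.6·502 + 3.9·447 + 2.6·647 + 8.5·100 = 9721.5, so ȳ = 9721.5/28.0 ≈ 347.20.
Offset from (451, 585): Δx ≈ -116.53, Δy ≈ -237.80; distance = √(Δx² + Δy²) ≈ 264.82.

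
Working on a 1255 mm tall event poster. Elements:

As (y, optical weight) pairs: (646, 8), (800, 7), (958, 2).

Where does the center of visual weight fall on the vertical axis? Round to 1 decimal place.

Weights sum to 8 + 7 + 2 = 17.
y-moment: 8·646 + 7·800 + 2·958 = 12684; centroid 12684/17 ≈ 746.12.

y ≈ 746.1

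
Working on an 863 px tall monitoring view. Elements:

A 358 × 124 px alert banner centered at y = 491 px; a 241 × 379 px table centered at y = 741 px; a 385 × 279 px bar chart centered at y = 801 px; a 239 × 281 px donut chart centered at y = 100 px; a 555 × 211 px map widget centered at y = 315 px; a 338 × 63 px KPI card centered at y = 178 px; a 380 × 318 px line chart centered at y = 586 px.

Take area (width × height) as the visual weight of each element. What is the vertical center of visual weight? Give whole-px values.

y ≈ 516

Areas: alert banner 358·124 = 44392, table 241·379 = 91339, bar chart 385·279 = 107415, donut chart 239·281 = 67159, map widget 555·211 = 117105, KPI card 338·63 = 21294, line chart 380·318 = 120840. Total weight = 569544.
Σw·y = 293724633; ȳ = 293724633/569544 ≈ 515.72.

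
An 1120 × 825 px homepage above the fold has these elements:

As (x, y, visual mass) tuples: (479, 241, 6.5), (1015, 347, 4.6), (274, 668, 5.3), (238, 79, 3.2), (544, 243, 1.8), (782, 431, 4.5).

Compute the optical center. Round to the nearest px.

(560, 360)

Σw = 6.5 + 4.6 + 5.3 + 3.2 + 1.8 + 4.5 = 25.9.
x: moment 14494.5 / weight 25.9 ≈ 559.63
Σw·y = 9332.8; ȳ = 9332.8/25.9 ≈ 360.34.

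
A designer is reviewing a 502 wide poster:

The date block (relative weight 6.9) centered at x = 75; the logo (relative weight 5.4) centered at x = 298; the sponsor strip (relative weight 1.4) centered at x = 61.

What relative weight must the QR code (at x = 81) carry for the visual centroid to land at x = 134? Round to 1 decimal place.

w ≈ 7.1

Fixed elements: Σw = 6.9 + 5.4 + 1.4 = 13.7, Σw·x = 6.9·75 + 5.4·298 + 1.4·61 = 2212.1.
Balance at x = 134 requires (2212.1 + w·81) / (13.7 + w) = 134.
Solving: w = (134·13.7 − 2212.1) / (81 − 134) = -376.3 / -53 ≈ 7.10.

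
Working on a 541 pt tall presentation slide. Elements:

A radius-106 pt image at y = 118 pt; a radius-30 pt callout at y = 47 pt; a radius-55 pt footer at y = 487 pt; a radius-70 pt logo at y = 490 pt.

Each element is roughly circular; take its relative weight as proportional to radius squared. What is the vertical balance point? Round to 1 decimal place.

y ≈ 261.3

r² weights: image 106² = 11236, callout 30² = 900, footer 55² = 3025, logo 70² = 4900. Total = 20061.
y: (11236·118 + 900·47 + 3025·487 + 4900·490) / 20061 = 5242323 / 20061 ≈ 261.32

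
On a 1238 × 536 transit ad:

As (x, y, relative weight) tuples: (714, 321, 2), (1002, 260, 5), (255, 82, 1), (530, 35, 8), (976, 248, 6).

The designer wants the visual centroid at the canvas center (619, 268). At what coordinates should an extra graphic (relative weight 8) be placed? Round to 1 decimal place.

(222.6, 531.0)

With the extra graphic, Σw becomes 2 + 5 + 1 + 8 + 6 + 8 = 30.
x: need Σw·x = 30·619 = 18570. Existing = 2·714 + 5·1002 + 1·255 + 8·530 + 6·976 = 16789. Remainder 1781 / 8 ≈ 222.62.
y: need Σw·y = 30·268 = 8040. Existing = 2·321 + 5·260 + 1·82 + 8·35 + 6·248 = 3792. Remainder 4248 / 8 ≈ 531.00.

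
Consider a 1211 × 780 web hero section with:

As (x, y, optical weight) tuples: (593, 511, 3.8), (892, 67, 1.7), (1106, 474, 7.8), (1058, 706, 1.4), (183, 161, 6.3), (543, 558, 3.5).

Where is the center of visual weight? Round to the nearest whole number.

(691, 396)

Total weight = 3.8 + 1.7 + 7.8 + 1.4 + 6.3 + 3.5 = 24.5.
x-moment: 3.8·593 + 1.7·892 + 7.8·1106 + 1.4·1058 + 6.3·183 + 3.5·543 = 16931.2; centroid 16931.2/24.5 ≈ 691.07.
y-moment: 3.8·511 + 1.7·67 + 7.8·474 + 1.4·706 + 6.3·161 + 3.5·558 = 9708.6; centroid 9708.6/24.5 ≈ 396.27.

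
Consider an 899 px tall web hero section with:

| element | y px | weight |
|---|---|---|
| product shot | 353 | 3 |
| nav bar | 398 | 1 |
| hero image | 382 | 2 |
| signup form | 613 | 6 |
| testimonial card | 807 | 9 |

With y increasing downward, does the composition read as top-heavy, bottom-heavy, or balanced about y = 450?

bottom-heavy

Σw = 3 + 1 + 2 + 6 + 9 = 21.
Σw·y = 3·353 + 1·398 + 2·382 + 6·613 + 9·807 = 13162, so ȳ = 13162/21 ≈ 626.76.
Since 626.8 is below (larger y than) 450, the composition reads bottom-heavy.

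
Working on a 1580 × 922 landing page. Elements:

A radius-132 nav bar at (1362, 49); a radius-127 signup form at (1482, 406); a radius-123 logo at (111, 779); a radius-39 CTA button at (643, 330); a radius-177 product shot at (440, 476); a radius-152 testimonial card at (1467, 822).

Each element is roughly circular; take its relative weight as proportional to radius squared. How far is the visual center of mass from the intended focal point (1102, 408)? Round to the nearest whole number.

≈ 196

Weights ∝ r²: nav bar 132² = 17424, signup form 127² = 16129, logo 123² = 15129, CTA button 39² = 1521, product shot 177² = 31329, testimonial card 152² = 23104; Σw = 104636.
x: moment 97970316 / weight 104636 ≈ 936.30
y: moment 53593663 / weight 104636 ≈ 512.19
Offset from (1102, 408): Δx ≈ -165.70, Δy ≈ 104.19; distance = √(Δx² + Δy²) ≈ 195.74.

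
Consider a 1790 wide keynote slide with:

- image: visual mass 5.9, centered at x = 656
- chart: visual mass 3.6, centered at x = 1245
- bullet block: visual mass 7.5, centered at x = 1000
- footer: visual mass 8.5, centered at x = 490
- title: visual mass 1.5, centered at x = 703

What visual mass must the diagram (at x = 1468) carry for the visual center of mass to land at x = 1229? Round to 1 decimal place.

Existing Σw = 27.0 (5.9 + 3.6 + 7.5 + 8.5 + 1.5); existing moment 5.9·656 + 3.6·1245 + 7.5·1000 + 8.5·490 + 1.5·703 = 21071.9.
Balance at x = 1229 requires (21071.9 + w·1468) / (27.0 + w) = 1229.
Solving: w = (1229·27.0 − 21071.9) / (1468 − 1229) = 12111.1 / 239 ≈ 50.67.

w ≈ 50.7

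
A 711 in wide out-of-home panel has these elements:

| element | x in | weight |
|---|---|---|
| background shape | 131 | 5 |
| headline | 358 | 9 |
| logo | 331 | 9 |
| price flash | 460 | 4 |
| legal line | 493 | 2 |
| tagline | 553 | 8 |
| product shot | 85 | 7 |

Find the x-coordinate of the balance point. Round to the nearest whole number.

x ≈ 334

Total weight = 5 + 9 + 9 + 4 + 2 + 8 + 7 = 44.
Σw·x = 14701; x̄ = 14701/44 ≈ 334.11.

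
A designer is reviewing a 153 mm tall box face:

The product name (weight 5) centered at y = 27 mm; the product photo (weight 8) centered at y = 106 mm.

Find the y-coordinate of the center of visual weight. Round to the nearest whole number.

Total weight = 5 + 8 = 13.
Σw·y = 5·27 + 8·106 = 983, so ȳ = 983/13 ≈ 75.62.

y ≈ 76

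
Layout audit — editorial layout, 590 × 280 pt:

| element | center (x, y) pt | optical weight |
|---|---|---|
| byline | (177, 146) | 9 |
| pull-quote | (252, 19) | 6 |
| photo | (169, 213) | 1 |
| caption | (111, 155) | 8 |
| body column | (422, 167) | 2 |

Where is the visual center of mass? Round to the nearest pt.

(193, 124)

Total weight = 9 + 6 + 1 + 8 + 2 = 26.
x: (9·177 + 6·252 + 1·169 + 8·111 + 2·422) / 26 = 5006 / 26 ≈ 192.54
y: (9·146 + 6·19 + 1·213 + 8·155 + 2·167) / 26 = 3215 / 26 ≈ 123.65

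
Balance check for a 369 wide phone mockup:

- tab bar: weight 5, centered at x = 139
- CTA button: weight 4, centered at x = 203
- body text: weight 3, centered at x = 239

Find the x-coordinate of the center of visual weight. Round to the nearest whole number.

x ≈ 185

Σw = 5 + 4 + 3 = 12.
x-moment: 5·139 + 4·203 + 3·239 = 2224; centroid 2224/12 ≈ 185.33.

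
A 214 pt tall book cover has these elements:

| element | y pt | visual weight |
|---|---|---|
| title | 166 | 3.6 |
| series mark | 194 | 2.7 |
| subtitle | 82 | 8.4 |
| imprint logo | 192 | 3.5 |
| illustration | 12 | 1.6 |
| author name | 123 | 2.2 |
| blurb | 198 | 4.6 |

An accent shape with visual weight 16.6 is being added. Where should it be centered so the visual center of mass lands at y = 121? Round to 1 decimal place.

With the accent shape, Σw becomes 3.6 + 2.7 + 8.4 + 3.5 + 1.6 + 2.2 + 4.6 + 16.6 = 43.2.
Along y: (3682.8 + 16.6·y) / 43.2 = 121 (existing moment 3.6·166 + 2.7·194 + 8.4·82 + 3.5·192 + 1.6·12 + 2.2·123 + 4.6·198 = 3682.8) ⇒ y = (5227.2 − 3682.8) / 16.6 ≈ 93.04.

y ≈ 93.0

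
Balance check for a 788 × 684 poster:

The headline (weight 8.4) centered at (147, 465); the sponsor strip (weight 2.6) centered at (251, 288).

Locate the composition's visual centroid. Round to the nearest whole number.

Total weight = 8.4 + 2.6 = 11.0.
Σw·x = 8.4·147 + 2.6·251 = 1887.4, so x̄ = 1887.4/11.0 ≈ 171.58.
Σw·y = 8.4·465 + 2.6·288 = 4654.8, so ȳ = 4654.8/11.0 ≈ 423.16.

(172, 423)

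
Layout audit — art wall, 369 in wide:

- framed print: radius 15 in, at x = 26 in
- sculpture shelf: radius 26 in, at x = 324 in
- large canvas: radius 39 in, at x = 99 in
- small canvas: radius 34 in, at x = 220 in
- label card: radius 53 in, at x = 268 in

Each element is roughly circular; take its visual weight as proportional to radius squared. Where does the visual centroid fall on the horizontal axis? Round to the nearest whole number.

x ≈ 216

r² weights: framed print 15² = 225, sculpture shelf 26² = 676, large canvas 39² = 1521, small canvas 34² = 1156, label card 53² = 2809. Total = 6387.
x-moment: 225·26 + 676·324 + 1521·99 + 1156·220 + 2809·268 = 1382585; centroid 1382585/6387 ≈ 216.47.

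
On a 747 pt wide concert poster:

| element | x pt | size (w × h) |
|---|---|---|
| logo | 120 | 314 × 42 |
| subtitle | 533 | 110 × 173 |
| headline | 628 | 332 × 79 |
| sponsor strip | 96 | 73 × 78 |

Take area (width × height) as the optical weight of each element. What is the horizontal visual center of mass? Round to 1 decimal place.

x ≈ 448.1

Taking area as weight: logo 314·42 = 13188, subtitle 110·173 = 19030, headline 332·79 = 26228, sponsor strip 73·78 = 5694. Sum 64140.
Σw·x = 13188·120 + 19030·533 + 26228·628 + 5694·96 = 28743358, so x̄ = 28743358/64140 ≈ 448.13.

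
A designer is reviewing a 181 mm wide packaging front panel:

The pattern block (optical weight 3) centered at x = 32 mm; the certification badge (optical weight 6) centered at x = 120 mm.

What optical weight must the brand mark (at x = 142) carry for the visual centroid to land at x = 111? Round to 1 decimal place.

w ≈ 5.9

Existing Σw = 9 (3 + 6); existing moment 3·32 + 6·120 = 816.
For the centroid to hit 111: (816 + w·142) / (9 + w) = 111.
Solving: w = (111·9 − 816) / (142 − 111) = 183 / 31 ≈ 5.90.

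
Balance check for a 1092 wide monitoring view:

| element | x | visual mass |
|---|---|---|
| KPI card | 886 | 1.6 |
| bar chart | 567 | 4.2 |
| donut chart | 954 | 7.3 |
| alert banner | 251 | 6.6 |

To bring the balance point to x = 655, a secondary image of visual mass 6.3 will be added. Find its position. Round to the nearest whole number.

After adding the secondary image, total weight = 1.6 + 4.2 + 7.3 + 6.6 + 6.3 = 26.0.
Along x: (12419.8 + 6.3·x) / 26.0 = 655 (existing moment 1.6·886 + 4.2·567 + 7.3·954 + 6.6·251 = 12419.8) ⇒ x = (17030.0 − 12419.8) / 6.3 ≈ 731.78.

x ≈ 732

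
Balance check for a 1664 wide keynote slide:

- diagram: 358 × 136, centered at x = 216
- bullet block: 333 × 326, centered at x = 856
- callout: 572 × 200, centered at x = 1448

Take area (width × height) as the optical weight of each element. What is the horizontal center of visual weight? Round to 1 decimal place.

Areas → weights: diagram 358·136 = 48688, bullet block 333·326 = 108558, callout 572·200 = 114400; Σw = 271646.
x-moment: 48688·216 + 108558·856 + 114400·1448 = 269093456; centroid 269093456/271646 ≈ 990.60.

x ≈ 990.6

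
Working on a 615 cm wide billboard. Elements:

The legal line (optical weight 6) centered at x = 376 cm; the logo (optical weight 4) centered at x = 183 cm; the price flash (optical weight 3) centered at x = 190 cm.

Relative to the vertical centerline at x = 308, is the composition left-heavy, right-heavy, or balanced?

left-heavy

Weights sum to 6 + 4 + 3 = 13.
Σw·x = 6·376 + 4·183 + 3·190 = 3558, so x̄ = 3558/13 ≈ 273.69.
Since 273.7 is left of 308, the composition reads left-heavy.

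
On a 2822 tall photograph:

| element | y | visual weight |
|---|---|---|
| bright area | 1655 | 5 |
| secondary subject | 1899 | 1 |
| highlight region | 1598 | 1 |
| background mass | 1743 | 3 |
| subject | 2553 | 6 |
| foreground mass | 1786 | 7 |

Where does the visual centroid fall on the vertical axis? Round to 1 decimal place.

Total weight = 5 + 1 + 1 + 3 + 6 + 7 = 23.
y: (5·1655 + 1·1899 + 1·1598 + 3·1743 + 6·2553 + 7·1786) / 23 = 44821 / 23 ≈ 1948.74

y ≈ 1948.7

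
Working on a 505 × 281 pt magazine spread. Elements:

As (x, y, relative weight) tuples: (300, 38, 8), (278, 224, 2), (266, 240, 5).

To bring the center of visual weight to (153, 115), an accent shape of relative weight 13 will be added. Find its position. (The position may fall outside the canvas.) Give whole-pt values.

(0, 98)

After adding the accent shape, total weight = 8 + 2 + 5 + 13 = 28.
x: target moment 28×153 = 4284; current 8·300 + 2·278 + 5·266 = 4286; the accent shape supplies -2, so x = -2/13 ≈ -0.15.
y: target moment 28×115 = 3220; current 8·38 + 2·224 + 5·240 = 1952; the accent shape supplies 1268, so y = 1268/13 ≈ 97.54.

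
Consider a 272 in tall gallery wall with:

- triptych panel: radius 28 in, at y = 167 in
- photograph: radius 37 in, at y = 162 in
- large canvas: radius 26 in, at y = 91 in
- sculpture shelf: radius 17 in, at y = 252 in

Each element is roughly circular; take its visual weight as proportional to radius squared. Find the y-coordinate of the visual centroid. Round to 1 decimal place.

Weights ∝ r²: triptych panel 28² = 784, photograph 37² = 1369, large canvas 26² = 676, sculpture shelf 17² = 289; Σw = 3118.
y-moment: 784·167 + 1369·162 + 676·91 + 289·252 = 487050; centroid 487050/3118 ≈ 156.21.

y ≈ 156.2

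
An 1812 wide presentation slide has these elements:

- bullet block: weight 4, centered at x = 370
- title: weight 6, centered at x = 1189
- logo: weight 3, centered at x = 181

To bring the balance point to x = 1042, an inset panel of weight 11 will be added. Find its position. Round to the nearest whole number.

x ≈ 1441

After adding the inset panel, total weight = 4 + 6 + 3 + 11 = 24.
x: target moment 24×1042 = 25008; current 4·370 + 6·1189 + 3·181 = 9157; the inset panel supplies 15851, so x = 15851/11 ≈ 1441.00.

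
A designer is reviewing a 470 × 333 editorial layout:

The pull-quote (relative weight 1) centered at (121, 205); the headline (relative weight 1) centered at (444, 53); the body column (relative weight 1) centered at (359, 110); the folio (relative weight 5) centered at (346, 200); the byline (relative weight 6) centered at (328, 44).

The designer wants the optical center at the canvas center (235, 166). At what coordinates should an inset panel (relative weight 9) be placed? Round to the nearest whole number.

With the inset panel, Σw becomes 1 + 1 + 1 + 5 + 6 + 9 = 23.
x: target moment 23×235 = 5405; current 1·121 + 1·444 + 1·359 + 5·346 + 6·328 = 4622; the inset panel supplies 783, so x = 783/9 ≈ 87.00.
y: target moment 23×166 = 3818; current 1·205 + 1·53 + 1·110 + 5·200 + 6·44 = 1632; the inset panel supplies 2186, so y = 2186/9 ≈ 242.89.

(87, 243)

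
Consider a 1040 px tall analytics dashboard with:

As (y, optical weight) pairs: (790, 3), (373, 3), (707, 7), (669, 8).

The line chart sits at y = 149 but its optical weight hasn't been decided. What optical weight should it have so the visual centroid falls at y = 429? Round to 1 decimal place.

Fixed elements: Σw = 3 + 3 + 7 + 8 = 21, Σw·y = 3·790 + 3·373 + 7·707 + 8·669 = 13790.
Set Σw·y/Σw = 429: (13790 + 149w) = 429·(21 + w).
Solving: w = (429·21 − 13790) / (149 − 429) = -4781 / -280 ≈ 17.07.

w ≈ 17.1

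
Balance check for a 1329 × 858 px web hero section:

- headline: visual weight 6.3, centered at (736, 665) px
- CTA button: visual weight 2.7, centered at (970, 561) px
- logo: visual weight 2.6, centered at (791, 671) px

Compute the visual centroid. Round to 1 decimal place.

Weights sum to 6.3 + 2.7 + 2.6 = 11.6.
x-moment: 6.3·736 + 2.7·970 + 2.6·791 = 9312.4; centroid 9312.4/11.6 ≈ 802.79.
y-moment: 6.3·665 + 2.7·561 + 2.6·671 = 7448.8; centroid 7448.8/11.6 ≈ 642.14.

(802.8, 642.1)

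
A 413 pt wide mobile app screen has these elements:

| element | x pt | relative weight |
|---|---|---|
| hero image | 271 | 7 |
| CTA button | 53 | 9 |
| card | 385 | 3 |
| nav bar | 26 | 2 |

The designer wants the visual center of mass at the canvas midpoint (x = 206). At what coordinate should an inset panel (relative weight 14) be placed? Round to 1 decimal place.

x ≈ 259.2

With the inset panel, Σw becomes 7 + 9 + 3 + 2 + 14 = 35.
x: need Σw·x = 35·206 = 7210. Existing = 7·271 + 9·53 + 3·385 + 2·26 = 3581. Remainder 3629 / 14 ≈ 259.21.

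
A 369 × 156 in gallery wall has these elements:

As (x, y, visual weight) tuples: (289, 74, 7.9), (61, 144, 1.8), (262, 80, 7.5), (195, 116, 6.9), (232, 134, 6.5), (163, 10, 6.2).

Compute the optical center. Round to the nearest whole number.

Total weight = 7.9 + 1.8 + 7.5 + 6.9 + 6.5 + 6.2 = 36.8.
x: moment 8222.0 / weight 36.8 ≈ 223.42
Σw·y = 3177.2; ȳ = 3177.2/36.8 ≈ 86.34.

(223, 86)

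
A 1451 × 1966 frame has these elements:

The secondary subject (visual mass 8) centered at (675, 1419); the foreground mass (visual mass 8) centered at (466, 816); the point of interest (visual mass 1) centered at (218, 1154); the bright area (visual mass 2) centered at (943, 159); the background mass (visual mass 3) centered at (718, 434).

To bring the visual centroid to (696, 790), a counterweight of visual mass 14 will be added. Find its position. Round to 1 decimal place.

(833.6, 556.1)

After adding the counterweight, total weight = 8 + 8 + 1 + 2 + 3 + 14 = 36.
x: target moment 36×696 = 25056; current 8·675 + 8·466 + 1·218 + 2·943 + 3·718 = 13386; the counterweight supplies 11670, so x = 11670/14 ≈ 833.57.
y: target moment 36×790 = 28440; current 8·1419 + 8·816 + 1·1154 + 2·159 + 3·434 = 20654; the counterweight supplies 7786, so y = 7786/14 ≈ 556.14.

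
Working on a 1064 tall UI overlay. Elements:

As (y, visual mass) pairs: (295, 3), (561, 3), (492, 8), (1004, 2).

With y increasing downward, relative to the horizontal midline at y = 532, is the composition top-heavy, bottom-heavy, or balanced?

balanced

Total weight = 3 + 3 + 8 + 2 = 16.
y-moment: 3·295 + 3·561 + 8·492 + 2·1004 = 8512; centroid 8512/16 ≈ 532.00.
The centroid 532.00 matches the midline at 532, so the layout is balanced.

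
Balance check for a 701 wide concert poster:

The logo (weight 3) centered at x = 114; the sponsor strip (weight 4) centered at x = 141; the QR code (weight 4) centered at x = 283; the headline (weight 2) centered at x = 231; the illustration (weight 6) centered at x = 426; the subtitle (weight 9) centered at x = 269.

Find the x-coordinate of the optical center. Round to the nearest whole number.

x ≈ 267

Total weight = 3 + 4 + 4 + 2 + 6 + 9 = 28.
x: (3·114 + 4·141 + 4·283 + 2·231 + 6·426 + 9·269) / 28 = 7477 / 28 ≈ 267.04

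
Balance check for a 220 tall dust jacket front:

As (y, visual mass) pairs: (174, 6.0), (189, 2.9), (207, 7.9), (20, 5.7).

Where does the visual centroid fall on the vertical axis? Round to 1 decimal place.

y ≈ 148.5

Weights sum to 6.0 + 2.9 + 7.9 + 5.7 = 22.5.
y-moment: 6.0·174 + 2.9·189 + 7.9·207 + 5.7·20 = 3341.4; centroid 3341.4/22.5 ≈ 148.51.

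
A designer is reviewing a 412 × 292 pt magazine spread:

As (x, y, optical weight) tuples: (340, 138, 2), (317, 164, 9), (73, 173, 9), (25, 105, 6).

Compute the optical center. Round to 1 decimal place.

(166.9, 151.5)

Weights sum to 2 + 9 + 9 + 6 = 26.
x: (2·340 + 9·317 + 9·73 + 6·25) / 26 = 4340 / 26 ≈ 166.92
y: (2·138 + 9·164 + 9·173 + 6·105) / 26 = 3939 / 26 ≈ 151.50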